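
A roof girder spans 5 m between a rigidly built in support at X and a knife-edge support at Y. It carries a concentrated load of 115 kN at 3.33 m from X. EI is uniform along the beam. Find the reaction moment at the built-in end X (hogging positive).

Choose R_Y as the redundant. The primary structure is the cantilever fixed at X.
Primary-structure tip deflection at Y by superposition:
  point load 115 at a = 3.33: Pa²(3L − a)/(6EI) = 2480/EI
Tip deflection under a unit load at Y: L³/(3EI) = 41.67/EI.
The prop prevents deflection at Y: R_Y = δ_0/δ_{YY} = 2480/41.67 = 59.53 kN.
Moment equilibrium about X: M_X = Σ(load moments about X) − R_Y·L = 382.9 − 59.53×5 = 85.31 kN·m.

M_X = 85.31 kN·m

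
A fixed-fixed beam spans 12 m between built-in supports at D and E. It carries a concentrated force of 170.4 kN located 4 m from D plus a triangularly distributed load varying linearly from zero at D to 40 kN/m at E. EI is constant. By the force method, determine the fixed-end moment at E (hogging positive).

Take the two fixed-end moments M_D, M_E as redundants; the released structure is the simple span DE.
End rotations of the released simple span under the applied load (×1/EI):
  at D: point load 170.4 at a = 4: Pab(L + b)/(6LEI) = 1515/EI
  at E: point load 170.4 at a = 4: Pab(L + a)/(6LEI) = 1212/EI
  at D: triangular load, peak 40: 7w₀L³/(360EI) = 1344/EI
  at E: triangular load, peak 40: w₀L³/(45EI) = 1536/EI
  θ_D0 = 2859/EI,  θ_E0 = 2748/EI
Flexibility coefficients: a unit moment at one end gives L/(3EI) there and L/(6EI) at the far end, so f₁₁ = f₂₂ = 4/EI and f₁₂ = f₂₁ = 2/EI.
Compatibility — zero rotation at each built-in end:
  4 M_D + 2 M_E = 2859
  2 M_D + 4 M_E = 2748
Solving the pair gives M_D = 494.9 kN·m and M_E = 439.5 kN·m (hogging).

M_E = 439.5 kN·m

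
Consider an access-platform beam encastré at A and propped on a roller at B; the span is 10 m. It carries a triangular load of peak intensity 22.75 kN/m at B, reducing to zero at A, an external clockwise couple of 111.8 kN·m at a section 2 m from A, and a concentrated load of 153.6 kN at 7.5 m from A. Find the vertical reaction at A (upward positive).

R_A = 101.6 kN

Choose R_B as the redundant. The primary structure is the cantilever fixed at A.
Downward deflection at the released point B due to the loads:
  triangular load, peak 22.75 at the free end: 11w₀L⁴/(120EI) = 20854/EI
  clockwise couple 111.8 at a = 2: M₀a(2L − a)/(2EI) = 2012/EI
  point load 153.6 at a = 7.5: Pa²(3L − a)/(6EI) = 32400/EI
  δ_0 = 55267/EI
Tip deflection under a unit load at B: L³/(3EI) = 333.3/EI.
Compatibility at B: δ_0 − R_B·δ_{BB} = 0, so R_B = 55267/333.3 = 165.8 kN.
Vertical equilibrium: R_A = ΣP − R_B = 267.4 − 165.8 = 101.6 kN.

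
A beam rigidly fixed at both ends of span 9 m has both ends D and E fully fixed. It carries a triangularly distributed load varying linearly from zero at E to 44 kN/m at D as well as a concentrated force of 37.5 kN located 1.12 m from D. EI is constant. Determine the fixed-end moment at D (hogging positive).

M_D = 210.4 kN·m

Release both end moments; the primary structure is a simply-supported span DE with redundants M_D and M_E.
Simple-span end rotations at D and E under the given loads:
  at D: triangular load, peak 44: w₀L³/(45EI) = 712.8/EI
  at E: triangular load, peak 44: 7w₀L³/(360EI) = 623.7/EI
  at D: point load 37.5 at a = 1.12: Pab(L + b)/(6LEI) = 103.5/EI
  at E: point load 37.5 at a = 1.12: Pab(L + a)/(6LEI) = 62.02/EI
  θ_D0 = 816.3/EI,  θ_E0 = 685.7/EI
Flexibility coefficients: a unit moment at one end gives L/(3EI) there and L/(6EI) at the far end, so f₁₁ = f₂₂ = 3/EI and f₁₂ = f₂₁ = 1.5/EI.
Compatibility — zero rotation at each built-in end:
  3 M_D + 1.5 M_E = 816.3
  1.5 M_D + 3 M_E = 685.7
Solving the pair gives M_D = 210.4 kN·m and M_E = 123.4 kN·m (hogging).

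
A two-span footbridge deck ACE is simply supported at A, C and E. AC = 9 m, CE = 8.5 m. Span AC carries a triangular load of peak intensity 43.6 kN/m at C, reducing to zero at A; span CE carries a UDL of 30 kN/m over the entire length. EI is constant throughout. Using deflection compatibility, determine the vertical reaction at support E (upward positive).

Take M_C as the redundant. Released structure: two simple spans AC and CE with a hinge at C.
End slopes at the hinge C, treating each span as simply supported:
  span AC: triangular load, peak 43.6: w₀L³/(45EI) = 706.3/EI
  span CE: UDL 30: wL³/(24EI) = 767.7/EI
  relative rotation θ_0 = (706.3 + 767.7)/EI = 1474/EI
A unit hogging moment at C produces rotation L₁/(3EI) + L₂/(3EI) = 5.833/EI.
Slope continuity at C: θ_0 = M_C·5.833/EI, so M_C = 1474/5.833 = 252.7 kN·m (hogging).
Span CE, ΣM about E: R_C^{CE}·8.5 = 1084 + 252.7, so R_C^{CE} = 157.2 kN and R_E = 255 − 157.2 = 97.77 kN.

R_E = 97.77 kN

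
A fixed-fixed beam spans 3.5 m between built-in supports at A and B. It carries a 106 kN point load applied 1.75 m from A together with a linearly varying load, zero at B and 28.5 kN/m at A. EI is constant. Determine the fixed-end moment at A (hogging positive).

M_A = 63.83 kN·m

Take the two fixed-end moments M_A, M_B as redundants; the released structure is the simple span AB.
Simple-span end rotations at A and B under the given loads:
  at A: point load 106 at a = 1.75: Pab(L + b)/(6LEI) = 81.16/EI
  at B: point load 106 at a = 1.75: Pab(L + a)/(6LEI) = 81.16/EI
  at A: triangular load, peak 28.5: w₀L³/(45EI) = 27.15/EI
  at B: triangular load, peak 28.5: 7w₀L³/(360EI) = 23.76/EI
  θ_A0 = 108.3/EI,  θ_B0 = 104.9/EI
Flexibility coefficients: a unit moment at one end gives L/(3EI) there and L/(6EI) at the far end, so f₁₁ = f₂₂ = 1.167/EI and f₁₂ = f₂₁ = 0.5833/EI.
Compatibility — zero rotation at each built-in end:
  1.167 M_A + 0.5833 M_B = 108.3
  0.5833 M_A + 1.167 M_B = 104.9
Solving the pair gives M_A = 63.83 kN·m and M_B = 58.01 kN·m (hogging).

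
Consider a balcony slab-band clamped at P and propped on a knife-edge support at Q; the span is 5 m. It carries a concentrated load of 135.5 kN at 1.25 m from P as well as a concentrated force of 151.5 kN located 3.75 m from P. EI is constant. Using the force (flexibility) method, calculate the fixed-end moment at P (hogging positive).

M_P = 199.9 kN·m

Take the reaction at Q as the redundant and release it; the primary structure is a cantilever fixed at P.
Primary-structure tip deflection at Q by superposition:
  point load 135.5 at a = 1.25: Pa²(3L − a)/(6EI) = 485.2/EI
  point load 151.5 at a = 3.75: Pa²(3L − a)/(6EI) = 3995/EI
  δ_0 = 4480/EI
Flexibility coefficient — unit upward force at Q: δ_{QQ} = L³/(3EI) = 41.67/EI.
The prop prevents deflection at Q: R_Q = δ_0/δ_{QQ} = 4480/41.67 = 107.5 kN.
Moment equilibrium about P: M_P = Σ(load moments about P) − R_Q·L = 737.5 − 107.5×5 = 199.9 kN·m.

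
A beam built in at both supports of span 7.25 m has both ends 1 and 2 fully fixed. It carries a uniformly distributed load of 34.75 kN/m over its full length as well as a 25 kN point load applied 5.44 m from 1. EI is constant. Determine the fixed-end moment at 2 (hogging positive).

Take the two fixed-end moments M_1, M_2 as redundants; the released structure is the simple span 12.
Simple-span end rotations at 1 and 2 under the given loads:
  at 1: UDL 34.75: wL³/(24EI) = 551.8/EI
  at 2: UDL 34.75: wL³/(24EI) = 551.8/EI
  at 1: point load 25 at a = 5.44: Pab(L + b)/(6LEI) = 51.27/EI
  at 2: point load 25 at a = 5.44: Pab(L + a)/(6LEI) = 71.81/EI
  θ_10 = 603/EI,  θ_20 = 623.6/EI
Flexibility coefficients: a unit moment at one end gives L/(3EI) there and L/(6EI) at the far end, so f₁₁ = f₂₂ = 2.417/EI and f₁₂ = f₂₁ = 1.208/EI.
Compatibility — zero rotation at each built-in end:
  2.417 M_1 + 1.208 M_2 = 603
  1.208 M_1 + 2.417 M_2 = 623.6
Solving the pair gives M_1 = 160.7 kN·m and M_2 = 177.7 kN·m (hogging).

M_2 = 177.7 kN·m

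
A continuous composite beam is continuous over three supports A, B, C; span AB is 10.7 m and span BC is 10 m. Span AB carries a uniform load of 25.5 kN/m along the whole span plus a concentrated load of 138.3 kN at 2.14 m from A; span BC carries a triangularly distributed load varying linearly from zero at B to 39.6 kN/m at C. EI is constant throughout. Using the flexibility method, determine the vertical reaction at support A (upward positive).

Take M_B as the redundant. Released structure: two simple spans AB and BC with a hinge at B.
End slopes at the hinge B, treating each span as simply supported:
  span AB: UDL 25.5: wL³/(24EI) = 1302/EI
  span AB: point load 138.3 at a = 2.14: Pab(L + a)/(6LEI) = 506.7/EI
  span BC: triangular load, peak 39.6: 7w₀L³/(360EI) = 770/EI
  relative rotation θ_0 = (1808 + 770)/EI = 2578/EI
A unit hogging moment at B produces rotation L₁/(3EI) + L₂/(3EI) = 6.9/EI.
Compatibility: M_B·(L₁+L₂)/(3EI) = θ_0, giving M_B = 373.7 kN·m (hogging).
Span AB, ΣM about A with M_B applied at B: R_B^{AB}·10.7 = 1756 + 373.7, so R_B^{AB} = 199 kN and R_A = 411.1 − 199 = 212.1 kN.

R_A = 212.1 kN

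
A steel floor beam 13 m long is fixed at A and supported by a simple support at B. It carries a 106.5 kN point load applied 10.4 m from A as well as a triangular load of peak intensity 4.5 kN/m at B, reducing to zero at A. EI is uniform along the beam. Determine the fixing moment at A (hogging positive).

Release the roller at B. Primary structure: cantilever fixed at A.
Deflection at B on the released cantilever, summing each load's contribution:
  point load 106.5 at a = 10.4: Pa²(3L − a)/(6EI) = 54907/EI
  triangular load, peak 4.5 at the free end: 11w₀L⁴/(120EI) = 11781/EI
  δ_0 = 66689/EI
Tip deflection under a unit load at B: L³/(3EI) = 732.3/EI.
Compatibility at B: δ_0 − R_B·δ_{BB} = 0, so R_B = 66689/732.3 = 91.06 kN.
Moment equilibrium about A: M_A = Σ(load moments about A) − R_B·L = 1361 − 91.06×13 = 177.3 kN·m.

M_A = 177.3 kN·m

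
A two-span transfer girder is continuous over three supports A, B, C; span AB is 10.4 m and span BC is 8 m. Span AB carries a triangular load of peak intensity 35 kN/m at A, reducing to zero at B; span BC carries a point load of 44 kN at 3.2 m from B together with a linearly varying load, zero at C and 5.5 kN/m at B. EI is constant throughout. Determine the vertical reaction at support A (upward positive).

Release continuity at B by inserting a hinge; the redundant is the internal moment M_B. The primary structure is two simply-supported spans AB and BC.
Discontinuity in slope at B on the released structure — sum the simple-span end rotations:
  span AB: triangular load, peak 35: 7w₀L³/(360EI) = 765.5/EI
  span BC: point load 44 at a = 3.2: Pab(L + b)/(6LEI) = 180.2/EI
  span BC: triangular load, peak 5.5: w₀L³/(45EI) = 62.58/EI
  relative rotation θ_0 = (765.5 + 242.8)/EI = 1008/EI
A unit hogging moment at B produces rotation L₁/(3EI) + L₂/(3EI) = 6.133/EI.
Slope continuity at B: θ_0 = M_B·6.133/EI, so M_B = 1008/6.133 = 164.4 kN·m (hogging).
Span AB, ΣM about A with M_B applied at B: R_B^{AB}·10.4 = 630.9 + 164.4, so R_B^{AB} = 76.47 kN and R_A = 182 − 76.47 = 105.5 kN.

R_A = 105.5 kN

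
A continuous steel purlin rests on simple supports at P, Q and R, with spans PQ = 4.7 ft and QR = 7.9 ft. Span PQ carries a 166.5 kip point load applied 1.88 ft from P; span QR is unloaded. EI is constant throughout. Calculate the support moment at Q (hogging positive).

Release continuity at Q by inserting a hinge; the redundant is the internal moment M_Q. The primary structure is two simply-supported spans PQ and QR.
Discontinuity in slope at Q on the released structure — sum the simple-span end rotations:
  span PQ: point load 166.5 at a = 1.88: Pab(L + a)/(6LEI) = 206/EI
  relative rotation θ_0 = (206 + 0)/EI = 206/EI
A unit hogging moment at Q produces rotation L₁/(3EI) + L₂/(3EI) = 4.2/EI.
Compatibility: M_Q·(L₁+L₂)/(3EI) = θ_0, giving M_Q = 49.04 kip·ft (hogging).

M_Q = 49.04 kip·ft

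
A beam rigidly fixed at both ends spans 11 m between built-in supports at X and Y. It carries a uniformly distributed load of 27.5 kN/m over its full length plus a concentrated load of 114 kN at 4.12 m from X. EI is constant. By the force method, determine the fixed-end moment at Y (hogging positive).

M_Y = 387.3 kN·m

Take the two fixed-end moments M_X, M_Y as redundants; the released structure is the simple span XY.
End rotations of the released simple span under the applied load (×1/EI):
  at X: UDL 27.5: wL³/(24EI) = 1525/EI
  at Y: UDL 27.5: wL³/(24EI) = 1525/EI
  at X: point load 114 at a = 4.12: Pab(L + b)/(6LEI) = 875.4/EI
  at Y: point load 114 at a = 4.12: Pab(L + a)/(6LEI) = 740.3/EI
  θ_X0 = 2401/EI,  θ_Y0 = 2265/EI
Flexibility coefficients: a unit moment at one end gives L/(3EI) there and L/(6EI) at the far end, so f₁₁ = f₂₂ = 3.667/EI and f₁₂ = f₂₁ = 1.833/EI.
Compatibility — zero rotation at each built-in end:
  3.667 M_X + 1.833 M_Y = 2401
  1.833 M_X + 3.667 M_Y = 2265
Solving the pair gives M_X = 461 kN·m and M_Y = 387.3 kN·m (hogging).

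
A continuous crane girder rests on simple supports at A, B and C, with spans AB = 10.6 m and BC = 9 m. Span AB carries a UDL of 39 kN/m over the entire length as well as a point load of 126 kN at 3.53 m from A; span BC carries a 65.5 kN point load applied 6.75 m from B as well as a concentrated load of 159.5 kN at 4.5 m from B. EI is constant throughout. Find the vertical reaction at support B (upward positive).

R_B = 459.5 kN

Release continuity at B by inserting a hinge; the redundant is the internal moment M_B. The primary structure is two simply-supported spans AB and BC.
End slopes at the hinge B, treating each span as simply supported:
  span AB: UDL 39: wL³/(24EI) = 1935/EI
  span AB: point load 126 at a = 3.53: Pab(L + a)/(6LEI) = 698.6/EI
  span BC: point load 65.5 at a = 6.75: Pab(L + b)/(6LEI) = 207.2/EI
  span BC: point load 159.5 at a = 4.5: Pab(L + b)/(6LEI) = 807.5/EI
  relative rotation θ_0 = (2634 + 1015)/EI = 3649/EI
A unit hogging moment at B produces rotation L₁/(3EI) + L₂/(3EI) = 6.533/EI.
Compatibility: M_B·(L₁+L₂)/(3EI) = θ_0, giving M_B = 558.5 kN·m (hogging).
Span AB, ΣM about A with M_B applied at B: R_B^{AB}·10.6 = 2636 + 558.5, so R_B^{AB} = 301.3 kN and R_A = 539.4 − 301.3 = 238.1 kN.
Span BC, ΣM about C: R_B^{BC}·9 = 865.1 + 558.5, so R_B^{BC} = 158.2 kN and R_C = 225 − 158.2 = 66.82 kN.
R_B = 301.3 + 158.2 = 459.5 kN.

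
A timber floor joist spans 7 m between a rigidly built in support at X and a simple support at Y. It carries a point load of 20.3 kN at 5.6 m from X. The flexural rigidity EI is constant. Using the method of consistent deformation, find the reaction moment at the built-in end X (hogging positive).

Release the roller at Y. Primary structure: cantilever fixed at X.
Deflection at Y on the released cantilever, summing each load's contribution:
  point load 20.3 at a = 5.6: Pa²(3L − a)/(6EI) = 1634/EI
Flexibility coefficient — unit upward force at Y: δ_{YY} = L³/(3EI) = 114.3/EI.
Compatibility at Y: δ_0 − R_Y·δ_{YY} = 0, so R_Y = 1634/114.3 = 14.29 kN.
Moment equilibrium about X: M_X = Σ(load moments about X) − R_Y·L = 113.7 − 14.29×7 = 13.64 kN·m.

M_X = 13.64 kN·m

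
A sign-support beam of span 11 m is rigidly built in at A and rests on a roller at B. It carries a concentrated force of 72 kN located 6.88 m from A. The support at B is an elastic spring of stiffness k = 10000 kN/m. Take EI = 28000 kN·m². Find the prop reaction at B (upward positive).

Take the reaction at B as the redundant and release it; the primary structure is a cantilever fixed at A.
Deflection at B on the released cantilever, summing each load's contribution:
  point load 72 at a = 6.88: Pa²(3L − a)/(6EI) = 14836/EI
Tip deflection under a unit load at B: L³/(3EI) = 443.7/EI.
With EI = 28000 kN·m²: δ_0 = 0.52987 m and δ_{BB} = 0.015845 m/kN.
Compatibility — the spring shortens by R_B/k under the reaction it provides: δ_0 − R_B·δ_{BB} = R_B/k. With 1/k = 0.0001 m/kN, R_B = δ_0 / (δ_{BB} + 1/k) = 0.52987 / (0.015845 + 0.0001) = 33.23 kN.

R_B = 33.23 kN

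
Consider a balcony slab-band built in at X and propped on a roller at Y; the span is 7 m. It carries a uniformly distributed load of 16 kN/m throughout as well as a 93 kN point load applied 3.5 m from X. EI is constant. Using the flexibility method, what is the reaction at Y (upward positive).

Choose R_Y as the redundant. The primary structure is the cantilever fixed at X.
Free-end deflection of the primary structure under the applied loading (downward +):
  UDL 16: wL⁴/(8EI) = 4802/EI
  point load 93 at a = 3.5: Pa²(3L − a)/(6EI) = 3323/EI
  δ_0 = 8125/EI
Flexibility coefficient — unit upward force at Y: δ_{YY} = L³/(3EI) = 114.3/EI.
The prop prevents deflection at Y: R_Y = δ_0/δ_{YY} = 8125/114.3 = 71.06 kN.

R_Y = 71.06 kN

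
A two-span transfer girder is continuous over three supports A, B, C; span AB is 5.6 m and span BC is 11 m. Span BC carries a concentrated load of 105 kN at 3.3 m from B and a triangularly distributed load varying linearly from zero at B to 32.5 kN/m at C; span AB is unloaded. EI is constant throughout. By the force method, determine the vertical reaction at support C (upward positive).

R_C = 124.4 kN

Release continuity at B by inserting a hinge; the redundant is the internal moment M_B. The primary structure is two simply-supported spans AB and BC.
Rotations at B on the released spans (each span's end-slope, ×1/EI):
  span BC: point load 105 at a = 3.3: Pab(L + b)/(6LEI) = 755.9/EI
  span BC: triangular load, peak 32.5: 7w₀L³/(360EI) = 841.1/EI
  relative rotation θ_0 = (0 + 1597)/EI = 1597/EI
A unit hogging moment at B produces rotation L₁/(3EI) + L₂/(3EI) = 5.533/EI.
Compatibility: M_B·(L₁+L₂)/(3EI) = θ_0, giving M_B = 288.6 kN·m (hogging).
Span BC, ΣM about C: R_B^{BC}·11 = 1464 + 288.6, so R_B^{BC} = 159.3 kN and R_C = 283.8 − 159.3 = 124.4 kN.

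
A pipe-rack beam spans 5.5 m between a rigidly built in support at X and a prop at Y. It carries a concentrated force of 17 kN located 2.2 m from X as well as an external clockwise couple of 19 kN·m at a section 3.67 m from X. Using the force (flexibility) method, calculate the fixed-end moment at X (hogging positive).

Take the reaction at Y as the redundant and release it; the primary structure is a cantilever fixed at X.
Free-end deflection of the primary structure under the applied loading (downward +):
  point load 17 at a = 2.2: Pa²(3L − a)/(6EI) = 196.1/EI
  clockwise couple 19 at a = 3.67: M₀a(2L − a)/(2EI) = 255.6/EI
  δ_0 = 451.7/EI
Flexibility coefficient — unit upward force at Y: δ_{YY} = L³/(3EI) = 55.46/EI.
Compatibility at Y: δ_0 − R_Y·δ_{YY} = 0, so R_Y = 451.7/55.46 = 8.144 kN.
Moment equilibrium about X: M_X = Σ(load moments about X) − R_Y·L = 56.4 − 8.144×5.5 = 11.61 kN·m.

M_X = 11.61 kN·m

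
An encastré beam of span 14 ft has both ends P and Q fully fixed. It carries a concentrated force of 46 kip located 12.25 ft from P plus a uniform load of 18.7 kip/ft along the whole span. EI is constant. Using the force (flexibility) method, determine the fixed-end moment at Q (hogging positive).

M_Q = 367.1 kip·ft

Release both end moments; the primary structure is a simply-supported span PQ with redundants M_P and M_Q.
End rotations of the released simple span under the applied load (×1/EI):
  at P: point load 46 at a = 12.25: Pab(L + b)/(6LEI) = 184.9/EI
  at Q: point load 46 at a = 12.25: Pab(L + a)/(6LEI) = 308.2/EI
  at P: UDL 18.7: wL³/(24EI) = 2138/EI
  at Q: UDL 18.7: wL³/(24EI) = 2138/EI
  θ_P0 = 2323/EI,  θ_Q0 = 2446/EI
Flexibility coefficients: a unit moment at one end gives L/(3EI) there and L/(6EI) at the far end, so f₁₁ = f₂₂ = 4.667/EI and f₁₂ = f₂₁ = 2.333/EI.
Compatibility — zero rotation at each built-in end:
  4.667 M_P + 2.333 M_Q = 2323
  2.333 M_P + 4.667 M_Q = 2446
Solving the pair gives M_P = 314.2 kip·ft and M_Q = 367.1 kip·ft (hogging).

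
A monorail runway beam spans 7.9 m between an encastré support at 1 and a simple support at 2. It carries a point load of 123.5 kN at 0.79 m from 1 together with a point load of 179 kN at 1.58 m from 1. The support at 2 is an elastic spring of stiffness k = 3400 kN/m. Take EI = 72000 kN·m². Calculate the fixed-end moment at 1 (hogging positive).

Release the roller at 2. Primary structure: cantilever fixed at 1.
Free-end deflection of the primary structure under the applied loading (downward +):
  point load 123.5 at a = 0.79: Pa²(3L − a)/(6EI) = 294.3/EI
  point load 179 at a = 1.58: Pa²(3L − a)/(6EI) = 1647/EI
  δ_0 = 1942/EI
Flexibility coefficient — unit upward force at 2: δ_{22} = L³/(3EI) = 164.3/EI.
With EI = 72000 kN·m²: δ_0 = 0.026968 m and δ_{22} = 0.002283 m/kN.
Compatibility — the spring shortens by R_2/k under the reaction it provides: δ_0 − R_2·δ_{22} = R_2/k. With 1/k = 0.000294 m/kN, R_2 = δ_0 / (δ_{22} + 1/k) = 0.026968 / (0.002283 + 0.000294) = 10.47 kN.
Moment equilibrium about 1: M_1 = Σ(load moments about 1) − R_2·L = 380.4 − 10.47×7.9 = 297.7 kN·m.

M_1 = 297.7 kN·m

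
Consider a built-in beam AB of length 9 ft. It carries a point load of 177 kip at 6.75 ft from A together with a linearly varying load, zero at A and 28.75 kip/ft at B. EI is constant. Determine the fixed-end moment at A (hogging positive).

Release both end moments; the primary structure is a simply-supported span AB with redundants M_A and M_B.
End rotations of the released simple span under the applied load (×1/EI):
  at A: point load 177 at a = 6.75: Pab(L + b)/(6LEI) = 560/EI
  at B: point load 177 at a = 6.75: Pab(L + a)/(6LEI) = 784.1/EI
  at A: triangular load, peak 28.75: 7w₀L³/(360EI) = 407.5/EI
  at B: triangular load, peak 28.75: w₀L³/(45EI) = 465.8/EI
  θ_A0 = 967.6/EI,  θ_B0 = 1250/EI
Flexibility coefficients: a unit moment at one end gives L/(3EI) there and L/(6EI) at the far end, so f₁₁ = f₂₂ = 3/EI and f₁₂ = f₂₁ = 1.5/EI.
Compatibility — zero rotation at each built-in end:
  3 M_A + 1.5 M_B = 967.6
  1.5 M_A + 3 M_B = 1250
Solving the pair gives M_A = 152.3 kip·ft and M_B = 340.5 kip·ft (hogging).

M_A = 152.3 kip·ft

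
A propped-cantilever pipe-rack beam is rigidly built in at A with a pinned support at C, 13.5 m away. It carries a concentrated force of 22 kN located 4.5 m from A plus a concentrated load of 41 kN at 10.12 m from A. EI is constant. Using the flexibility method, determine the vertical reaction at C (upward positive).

R_C = 29.18 kN

Remove the prop at C; the released (primary) structure is a cantilever built in at A.
Primary-structure tip deflection at C by superposition:
  point load 22 at a = 4.5: Pa²(3L − a)/(6EI) = 2673/EI
  point load 41 at a = 10.12: Pa²(3L − a)/(6EI) = 21261/EI
  δ_0 = 23934/EI
Flexibility coefficient — unit upward force at C: δ_{CC} = L³/(3EI) = 820.1/EI.
The prop prevents deflection at C: R_C = δ_0/δ_{CC} = 23934/820.1 = 29.18 kN.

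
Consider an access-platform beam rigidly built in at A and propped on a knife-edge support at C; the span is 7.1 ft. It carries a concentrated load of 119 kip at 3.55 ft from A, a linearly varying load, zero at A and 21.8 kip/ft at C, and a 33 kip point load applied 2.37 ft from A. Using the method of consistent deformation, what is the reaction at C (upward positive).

R_C = 84.65 kip

Remove the prop at C; the released (primary) structure is a cantilever built in at A.
Downward deflection at the released point C due to the loads:
  point load 119 at a = 3.55: Pa²(3L − a)/(6EI) = 4437/EI
  triangular load, peak 21.8 at the free end: 11w₀L⁴/(120EI) = 5078/EI
  point load 33 at a = 2.37: Pa²(3L − a)/(6EI) = 584.8/EI
  δ_0 = 10100/EI
Flexibility coefficient — unit upward force at C: δ_{CC} = L³/(3EI) = 119.3/EI.
Compatibility at C: δ_0 − R_C·δ_{CC} = 0, so R_C = 10100/119.3 = 84.65 kip.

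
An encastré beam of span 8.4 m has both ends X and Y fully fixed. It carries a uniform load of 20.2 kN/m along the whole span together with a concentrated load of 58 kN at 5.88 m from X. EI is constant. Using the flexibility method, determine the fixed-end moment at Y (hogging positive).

M_Y = 190.4 kN·m

Release both end moments; the primary structure is a simply-supported span XY with redundants M_X and M_Y.
End rotations of the released simple span under the applied load (×1/EI):
  at X: UDL 20.2: wL³/(24EI) = 498.9/EI
  at Y: UDL 20.2: wL³/(24EI) = 498.9/EI
  at X: point load 58 at a = 5.88: Pab(L + b)/(6LEI) = 186.2/EI
  at Y: point load 58 at a = 5.88: Pab(L + a)/(6LEI) = 243.5/EI
  θ_X0 = 685.1/EI,  θ_Y0 = 742.4/EI
Flexibility coefficients: a unit moment at one end gives L/(3EI) there and L/(6EI) at the far end, so f₁₁ = f₂₂ = 2.8/EI and f₁₂ = f₂₁ = 1.4/EI.
Compatibility — zero rotation at each built-in end:
  2.8 M_X + 1.4 M_Y = 685.1
  1.4 M_X + 2.8 M_Y = 742.4
Solving the pair gives M_X = 149.5 kN·m and M_Y = 190.4 kN·m (hogging).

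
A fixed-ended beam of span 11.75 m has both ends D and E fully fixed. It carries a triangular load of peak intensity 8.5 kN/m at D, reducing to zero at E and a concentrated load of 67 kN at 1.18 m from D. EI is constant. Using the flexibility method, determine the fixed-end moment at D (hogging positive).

M_D = 122.7 kN·m

Release both end moments; the primary structure is a simply-supported span DE with redundants M_D and M_E.
On the primary (simply-supported) span, the end slopes from the loading are:
  at D: triangular load, peak 8.5: w₀L³/(45EI) = 306.4/EI
  at E: triangular load, peak 8.5: 7w₀L³/(360EI) = 268.1/EI
  at D: point load 67 at a = 1.18: Pab(L + b)/(6LEI) = 264.6/EI
  at E: point load 67 at a = 1.18: Pab(L + a)/(6LEI) = 153.3/EI
  θ_D0 = 571/EI,  θ_E0 = 421.4/EI
Flexibility coefficients: a unit moment at one end gives L/(3EI) there and L/(6EI) at the far end, so f₁₁ = f₂₂ = 3.917/EI and f₁₂ = f₂₁ = 1.958/EI.
Compatibility — zero rotation at each built-in end:
  3.917 M_D + 1.958 M_E = 571
  1.958 M_D + 3.917 M_E = 421.4
Solving the pair gives M_D = 122.7 kN·m and M_E = 46.26 kN·m (hogging).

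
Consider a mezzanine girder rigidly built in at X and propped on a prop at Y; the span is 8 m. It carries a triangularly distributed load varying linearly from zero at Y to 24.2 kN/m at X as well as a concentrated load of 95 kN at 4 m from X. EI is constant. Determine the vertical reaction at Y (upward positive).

Choose R_Y as the redundant. The primary structure is the cantilever fixed at X.
Primary-structure tip deflection at Y by superposition:
  triangular load, peak 24.2 at the fixed end: w₀L⁴/(30EI) = 3304/EI
  point load 95 at a = 4: Pa²(3L − a)/(6EI) = 5067/EI
  δ_0 = 8371/EI
Flexibility coefficient — unit upward force at Y: δ_{YY} = L³/(3EI) = 170.7/EI.
The prop prevents deflection at Y: R_Y = δ_0/δ_{YY} = 8371/170.7 = 49.05 kN.

R_Y = 49.05 kN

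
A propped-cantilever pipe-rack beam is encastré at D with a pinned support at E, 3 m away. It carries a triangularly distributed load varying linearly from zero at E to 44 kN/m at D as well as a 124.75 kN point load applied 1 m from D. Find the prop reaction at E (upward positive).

R_E = 31.68 kN

Take the reaction at E as the redundant and release it; the primary structure is a cantilever fixed at D.
Downward deflection at the released point E due to the loads:
  triangular load, peak 44 at the fixed end: w₀L⁴/(30EI) = 118.8/EI
  point load 124.75 at a = 1: Pa²(3L − a)/(6EI) = 166.3/EI
  δ_0 = 285.1/EI
Flexibility coefficient — unit upward force at E: δ_{EE} = L³/(3EI) = 9/EI.
The prop prevents deflection at E: R_E = δ_0/δ_{EE} = 285.1/9 = 31.68 kN.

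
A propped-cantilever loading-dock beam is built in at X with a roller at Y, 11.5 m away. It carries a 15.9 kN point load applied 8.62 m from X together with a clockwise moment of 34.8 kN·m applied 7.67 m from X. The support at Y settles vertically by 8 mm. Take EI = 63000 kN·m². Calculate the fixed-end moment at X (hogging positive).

M_X = 21.28 kN·m

Release the roller at Y. Primary structure: cantilever fixed at X.
Downward deflection at the released point Y due to the loads:
  point load 15.9 at a = 8.62: Pa²(3L − a)/(6EI) = 5096/EI
  clockwise couple 34.8 at a = 7.67: M₀a(2L − a)/(2EI) = 2046/EI
  δ_0 = 7142/EI
Tip deflection under a unit load at Y: L³/(3EI) = 507/EI.
With EI = 63000 kN·m²: δ_0 = 0.11336 m and δ_{YY} = 0.008047 m/kN.
Compatibility — the beam at Y must follow the support down by 0.008 m: δ_0 − R_Y·δ_{YY} = 0.008, so R_Y = (0.11336 − 0.008)/0.008047 = 13.09 kN.
Moment equilibrium about X: M_X = Σ(load moments about X) − R_Y·L = 171.9 − 13.09×11.5 = 21.28 kN·m.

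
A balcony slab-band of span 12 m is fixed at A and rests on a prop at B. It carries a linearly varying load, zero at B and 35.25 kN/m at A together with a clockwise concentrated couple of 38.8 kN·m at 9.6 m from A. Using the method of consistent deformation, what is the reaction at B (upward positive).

Remove the prop at B; the released (primary) structure is a cantilever built in at A.
Primary-structure tip deflection at B by superposition:
  triangular load, peak 35.25 at the fixed end: w₀L⁴/(30EI) = 24365/EI
  clockwise couple 38.8 at a = 9.6: M₀a(2L − a)/(2EI) = 2682/EI
  δ_0 = 27047/EI
Flexibility coefficient — unit upward force at B: δ_{BB} = L³/(3EI) = 576/EI.
The prop prevents deflection at B: R_B = δ_0/δ_{BB} = 27047/576 = 46.96 kN.

R_B = 46.96 kN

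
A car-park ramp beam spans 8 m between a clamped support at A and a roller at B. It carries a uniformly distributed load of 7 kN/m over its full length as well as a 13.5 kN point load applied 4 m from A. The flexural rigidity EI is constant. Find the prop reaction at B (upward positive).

Release the roller at B. Primary structure: cantilever fixed at A.
Deflection at B on the released cantilever, summing each load's contribution:
  UDL 7: wL⁴/(8EI) = 3584/EI
  point load 13.5 at a = 4: Pa²(3L − a)/(6EI) = 720/EI
  δ_0 = 4304/EI
Flexibility coefficient — unit upward force at B: δ_{BB} = L³/(3EI) = 170.7/EI.
The prop prevents deflection at B: R_B = δ_0/δ_{BB} = 4304/170.7 = 25.22 kN.

R_B = 25.22 kN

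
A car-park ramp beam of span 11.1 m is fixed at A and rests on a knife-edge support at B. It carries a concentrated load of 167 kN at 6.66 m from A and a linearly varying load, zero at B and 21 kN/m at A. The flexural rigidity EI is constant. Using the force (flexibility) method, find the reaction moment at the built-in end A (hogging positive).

Release the roller at B. Primary structure: cantilever fixed at A.
Free-end deflection of the primary structure under the applied loading (downward +):
  point load 167 at a = 6.66: Pa²(3L − a)/(6EI) = 32889/EI
  triangular load, peak 21 at the fixed end: w₀L⁴/(30EI) = 10626/EI
  δ_0 = 43515/EI
Tip deflection under a unit load at B: L³/(3EI) = 455.9/EI.
The prop prevents deflection at B: R_B = δ_0/δ_{BB} = 43515/455.9 = 95.45 kN.
Moment equilibrium about A: M_A = Σ(load moments about A) − R_B·L = 1543 − 95.45×11.1 = 483.9 kN·m.

M_A = 483.9 kN·m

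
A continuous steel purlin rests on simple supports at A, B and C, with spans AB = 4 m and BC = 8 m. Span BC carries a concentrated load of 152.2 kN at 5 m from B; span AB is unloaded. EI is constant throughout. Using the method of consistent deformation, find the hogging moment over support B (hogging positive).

M_B = 130.8 kN·m

Insert a hinge at B; M_B is the redundant, and each span becomes simply supported.
Rotations at B on the released spans (each span's end-slope, ×1/EI):
  span BC: point load 152.2 at a = 5: Pab(L + b)/(6LEI) = 523.2/EI
  relative rotation θ_0 = (0 + 523.2)/EI = 523.2/EI
A unit hogging moment at B produces rotation L₁/(3EI) + L₂/(3EI) = 4/EI.
Slope continuity at B: θ_0 = M_B·4/EI, so M_B = 523.2/4 = 130.8 kN·m (hogging).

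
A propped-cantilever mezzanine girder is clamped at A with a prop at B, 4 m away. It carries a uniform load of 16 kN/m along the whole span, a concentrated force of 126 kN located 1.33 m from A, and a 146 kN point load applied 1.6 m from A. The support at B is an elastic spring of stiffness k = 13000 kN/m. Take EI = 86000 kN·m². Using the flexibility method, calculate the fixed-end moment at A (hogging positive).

M_A = 306.5 kN·m

Choose R_B as the redundant. The primary structure is the cantilever fixed at A.
Deflection at B on the released cantilever, summing each load's contribution:
  UDL 16: wL⁴/(8EI) = 512/EI
  point load 126 at a = 1.33: Pa²(3L − a)/(6EI) = 396.4/EI
  point load 146 at a = 1.6: Pa²(3L − a)/(6EI) = 647.9/EI
  δ_0 = 1556/EI
Flexibility coefficient — unit upward force at B: δ_{BB} = L³/(3EI) = 21.33/EI.
With EI = 86000 kN·m²: δ_0 = 0.018095 m and δ_{BB} = 0.000248 m/kN.
Compatibility — the spring shortens by R_B/k under the reaction it provides: δ_0 − R_B·δ_{BB} = R_B/k. With 1/k = 0.000077 m/kN, R_B = δ_0 / (δ_{BB} + 1/k) = 0.018095 / (0.000248 + 0.000077) = 55.68 kN.
Moment equilibrium about A: M_A = Σ(load moments about A) − R_B·L = 529.2 − 55.68×4 = 306.5 kN·m.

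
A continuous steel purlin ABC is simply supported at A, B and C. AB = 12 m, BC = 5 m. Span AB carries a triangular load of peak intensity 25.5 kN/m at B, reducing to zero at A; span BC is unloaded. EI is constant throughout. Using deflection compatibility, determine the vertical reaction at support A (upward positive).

Insert a hinge at B; M_B is the redundant, and each span becomes simply supported.
Rotations at B on the released spans (each span's end-slope, ×1/EI):
  span AB: triangular load, peak 25.5: w₀L³/(45EI) = 979.2/EI
  relative rotation θ_0 = (979.2 + 0)/EI = 979.2/EI
A unit hogging moment at B produces rotation L₁/(3EI) + L₂/(3EI) = 5.667/EI.
Slope continuity at B: θ_0 = M_B·5.667/EI, so M_B = 979.2/5.667 = 172.8 kN·m (hogging).
Span AB, ΣM about A with M_B applied at B: R_B^{AB}·12 = 1224 + 172.8, so R_B^{AB} = 116.4 kN and R_A = 153 − 116.4 = 36.6 kN.

R_A = 36.6 kN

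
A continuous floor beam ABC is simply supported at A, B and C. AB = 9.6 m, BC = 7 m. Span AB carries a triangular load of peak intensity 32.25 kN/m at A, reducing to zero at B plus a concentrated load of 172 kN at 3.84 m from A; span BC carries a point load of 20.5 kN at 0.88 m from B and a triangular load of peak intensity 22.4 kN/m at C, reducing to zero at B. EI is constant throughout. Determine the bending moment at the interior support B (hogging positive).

M_B = 293.9 kN·m

Release continuity at B by inserting a hinge; the redundant is the internal moment M_B. The primary structure is two simply-supported spans AB and BC.
End slopes at the hinge B, treating each span as simply supported:
  span AB: triangular load, peak 32.25: 7w₀L³/(360EI) = 554.8/EI
  span AB: point load 172 at a = 3.84: Pab(L + a)/(6LEI) = 887.7/EI
  span BC: point load 20.5 at a = 0.88: Pab(L + b)/(6LEI) = 34.49/EI
  span BC: triangular load, peak 22.4: 7w₀L³/(360EI) = 149.4/EI
  relative rotation θ_0 = (1442 + 183.9)/EI = 1626/EI
A unit hogging moment at B produces rotation L₁/(3EI) + L₂/(3EI) = 5.533/EI.
Slope continuity at B: θ_0 = M_B·5.533/EI, so M_B = 1626/5.533 = 293.9 kN·m (hogging).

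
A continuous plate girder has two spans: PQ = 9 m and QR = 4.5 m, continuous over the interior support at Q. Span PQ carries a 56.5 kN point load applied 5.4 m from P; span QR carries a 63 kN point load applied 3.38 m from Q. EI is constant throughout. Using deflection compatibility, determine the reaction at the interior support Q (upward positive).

R_Q = 74.95 kN

Release continuity at Q by inserting a hinge; the redundant is the internal moment M_Q. The primary structure is two simply-supported spans PQ and QR.
Discontinuity in slope at Q on the released structure — sum the simple-span end rotations:
  span PQ: point load 56.5 at a = 5.4: Pab(L + a)/(6LEI) = 292.9/EI
  span QR: point load 63 at a = 3.38: Pab(L + b)/(6LEI) = 49.64/EI
  relative rotation θ_0 = (292.9 + 49.64)/EI = 342.5/EI
A unit hogging moment at Q produces rotation L₁/(3EI) + L₂/(3EI) = 4.5/EI.
Compatibility: M_Q·(L₁+L₂)/(3EI) = θ_0, giving M_Q = 76.12 kN·m (hogging).
Span PQ, ΣM about P with M_Q applied at Q: R_Q^{PQ}·9 = 305.1 + 76.12, so R_Q^{PQ} = 42.36 kN and R_P = 56.5 − 42.36 = 14.14 kN.
Span QR, ΣM about R: R_Q^{QR}·4.5 = 70.56 + 76.12, so R_Q^{QR} = 32.6 kN and R_R = 63 − 32.6 = 30.4 kN.
R_Q = 42.36 + 32.6 = 74.95 kN.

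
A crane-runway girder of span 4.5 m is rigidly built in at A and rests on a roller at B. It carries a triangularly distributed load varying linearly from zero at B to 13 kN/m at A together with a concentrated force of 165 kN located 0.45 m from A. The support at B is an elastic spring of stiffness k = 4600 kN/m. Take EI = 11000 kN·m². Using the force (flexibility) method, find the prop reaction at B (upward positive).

Release the roller at B. Primary structure: cantilever fixed at A.
Primary-structure tip deflection at B by superposition:
  triangular load, peak 13 at the fixed end: w₀L⁴/(30EI) = 177.7/EI
  point load 165 at a = 0.45: Pa²(3L − a)/(6EI) = 72.67/EI
  δ_0 = 250.4/EI
Flexibility coefficient — unit upward force at B: δ_{BB} = L³/(3EI) = 30.38/EI.
With EI = 11000 kN·m²: δ_0 = 0.022761 m and δ_{BB} = 0.002761 m/kN.
Compatibility — the spring shortens by R_B/k under the reaction it provides: δ_0 − R_B·δ_{BB} = R_B/k. With 1/k = 0.000217 m/kN, R_B = δ_0 / (δ_{BB} + 1/k) = 0.022761 / (0.002761 + 0.000217) = 7.641 kN.

R_B = 7.641 kN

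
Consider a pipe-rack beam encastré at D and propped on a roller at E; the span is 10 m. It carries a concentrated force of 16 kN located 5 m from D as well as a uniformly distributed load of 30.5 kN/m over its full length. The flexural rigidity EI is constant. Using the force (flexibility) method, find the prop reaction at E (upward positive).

Remove the prop at E; the released (primary) structure is a cantilever built in at D.
Downward deflection at the released point E due to the loads:
  point load 16 at a = 5: Pa²(3L − a)/(6EI) = 1667/EI
  UDL 30.5: wL⁴/(8EI) = 38125/EI
  δ_0 = 39792/EI
Tip deflection under a unit load at E: L³/(3EI) = 333.3/EI.
The prop prevents deflection at E: R_E = δ_0/δ_{EE} = 39792/333.3 = 119.4 kN.

R_E = 119.4 kN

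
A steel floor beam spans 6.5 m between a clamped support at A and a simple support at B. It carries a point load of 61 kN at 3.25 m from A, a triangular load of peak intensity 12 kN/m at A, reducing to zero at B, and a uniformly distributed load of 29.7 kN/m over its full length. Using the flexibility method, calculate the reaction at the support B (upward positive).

R_B = 99.26 kN

Release the roller at B. Primary structure: cantilever fixed at A.
Deflection at B on the released cantilever, summing each load's contribution:
  point load 61 at a = 3.25: Pa²(3L − a)/(6EI) = 1745/EI
  triangular load, peak 12 at the fixed end: w₀L⁴/(30EI) = 714/EI
  UDL 29.7: wL⁴/(8EI) = 6627/EI
  δ_0 = 9086/EI
Flexibility coefficient — unit upward force at B: δ_{BB} = L³/(3EI) = 91.54/EI.
Compatibility at B: δ_0 − R_B·δ_{BB} = 0, so R_B = 9086/91.54 = 99.26 kN.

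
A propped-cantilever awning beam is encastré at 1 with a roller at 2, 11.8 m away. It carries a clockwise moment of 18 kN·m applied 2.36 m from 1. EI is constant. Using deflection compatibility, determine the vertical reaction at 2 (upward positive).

Take the reaction at 2 as the redundant and release it; the primary structure is a cantilever fixed at 1.
Free-end deflection of the primary structure under the applied loading (downward +):
  clockwise couple 18 at a = 2.36: M₀a(2L − a)/(2EI) = 451.1/EI
Flexibility coefficient — unit upward force at 2: δ_{22} = L³/(3EI) = 547.7/EI.
Compatibility at 2: δ_0 − R_2·δ_{22} = 0, so R_2 = 451.1/547.7 = 0.8237 kN.

R_2 = 0.8237 kN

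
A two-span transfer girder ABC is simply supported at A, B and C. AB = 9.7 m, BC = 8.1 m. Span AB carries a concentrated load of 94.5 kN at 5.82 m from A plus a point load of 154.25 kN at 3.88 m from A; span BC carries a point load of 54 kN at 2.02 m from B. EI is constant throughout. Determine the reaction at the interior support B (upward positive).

Take M_B as the redundant. Released structure: two simple spans AB and BC with a hinge at B.
Discontinuity in slope at B on the released structure — sum the simple-span end rotations:
  span AB: point load 94.5 at a = 5.82: Pab(L + a)/(6LEI) = 569.1/EI
  span AB: point load 154.25 at a = 3.88: Pab(L + a)/(6LEI) = 812.7/EI
  span BC: point load 54 at a = 2.02: Pab(L + b)/(6LEI) = 193.5/EI
  relative rotation θ_0 = (1382 + 193.5)/EI = 1575/EI
A unit hogging moment at B produces rotation L₁/(3EI) + L₂/(3EI) = 5.933/EI.
Compatibility: M_B·(L₁+L₂)/(3EI) = θ_0, giving M_B = 265.5 kN·m (hogging).
Span AB, ΣM about A with M_B applied at B: R_B^{AB}·9.7 = 1148 + 265.5, so R_B^{AB} = 145.8 kN and R_A = 248.8 − 145.8 = 103 kN.
Span BC, ΣM about C: R_B^{BC}·8.1 = 328.3 + 265.5, so R_B^{BC} = 73.31 kN and R_C = 54 − 73.31 = -19.31 kN.
R_B = 145.8 + 73.31 = 219.1 kN.

R_B = 219.1 kN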